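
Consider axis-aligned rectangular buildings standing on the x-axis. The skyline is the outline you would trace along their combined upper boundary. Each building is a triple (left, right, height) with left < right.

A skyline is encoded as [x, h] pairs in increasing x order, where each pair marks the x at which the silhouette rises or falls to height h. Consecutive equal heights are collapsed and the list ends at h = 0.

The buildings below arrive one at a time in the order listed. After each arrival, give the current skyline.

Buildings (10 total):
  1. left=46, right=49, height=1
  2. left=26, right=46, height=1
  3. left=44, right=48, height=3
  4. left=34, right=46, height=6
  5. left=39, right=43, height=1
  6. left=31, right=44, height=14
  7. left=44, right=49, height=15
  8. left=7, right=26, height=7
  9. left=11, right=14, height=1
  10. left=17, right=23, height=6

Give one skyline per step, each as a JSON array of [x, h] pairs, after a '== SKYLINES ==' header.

== SKYLINES ==
[[46,1],[49,0]]
[[26,1],[49,0]]
[[26,1],[44,3],[48,1],[49,0]]
[[26,1],[34,6],[46,3],[48,1],[49,0]]
[[26,1],[34,6],[46,3],[48,1],[49,0]]
[[26,1],[31,14],[44,6],[46,3],[48,1],[49,0]]
[[26,1],[31,14],[44,15],[49,0]]
[[7,7],[26,1],[31,14],[44,15],[49,0]]
[[7,7],[26,1],[31,14],[44,15],[49,0]]
[[7,7],[26,1],[31,14],[44,15],[49,0]]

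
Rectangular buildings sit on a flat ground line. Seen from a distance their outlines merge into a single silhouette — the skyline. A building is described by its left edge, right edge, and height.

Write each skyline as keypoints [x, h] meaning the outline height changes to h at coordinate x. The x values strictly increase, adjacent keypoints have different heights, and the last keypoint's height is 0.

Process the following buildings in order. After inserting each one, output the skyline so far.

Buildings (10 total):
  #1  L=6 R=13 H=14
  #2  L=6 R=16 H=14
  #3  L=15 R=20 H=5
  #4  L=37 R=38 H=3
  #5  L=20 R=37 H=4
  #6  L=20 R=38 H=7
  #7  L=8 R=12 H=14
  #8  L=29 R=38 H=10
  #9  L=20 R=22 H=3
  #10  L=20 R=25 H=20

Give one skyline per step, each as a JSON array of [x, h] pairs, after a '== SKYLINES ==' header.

== SKYLINES ==
[[6,14],[13,0]]
[[6,14],[16,0]]
[[6,14],[16,5],[20,0]]
[[6,14],[16,5],[20,0],[37,3],[38,0]]
[[6,14],[16,5],[20,4],[37,3],[38,0]]
[[6,14],[16,5],[20,7],[38,0]]
[[6,14],[16,5],[20,7],[38,0]]
[[6,14],[16,5],[20,7],[29,10],[38,0]]
[[6,14],[16,5],[20,7],[29,10],[38,0]]
[[6,14],[16,5],[20,20],[25,7],[29,10],[38,0]]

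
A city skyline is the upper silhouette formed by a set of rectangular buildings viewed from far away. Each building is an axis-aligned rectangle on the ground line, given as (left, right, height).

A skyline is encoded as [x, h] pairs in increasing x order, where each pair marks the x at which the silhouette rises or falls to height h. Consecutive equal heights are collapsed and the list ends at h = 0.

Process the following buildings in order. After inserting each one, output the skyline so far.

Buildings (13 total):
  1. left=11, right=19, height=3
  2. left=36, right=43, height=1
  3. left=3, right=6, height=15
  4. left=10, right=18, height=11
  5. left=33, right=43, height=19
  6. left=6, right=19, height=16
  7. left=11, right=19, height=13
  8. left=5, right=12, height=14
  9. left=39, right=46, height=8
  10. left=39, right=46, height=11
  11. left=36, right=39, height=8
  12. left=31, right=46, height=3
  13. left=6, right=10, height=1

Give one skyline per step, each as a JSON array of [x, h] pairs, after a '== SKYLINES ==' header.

== SKYLINES ==
[[11,3],[19,0]]
[[11,3],[19,0],[36,1],[43,0]]
[[3,15],[6,0],[11,3],[19,0],[36,1],[43,0]]
[[3,15],[6,0],[10,11],[18,3],[19,0],[36,1],[43,0]]
[[3,15],[6,0],[10,11],[18,3],[19,0],[33,19],[43,0]]
[[3,15],[6,16],[19,0],[33,19],[43,0]]
[[3,15],[6,16],[19,0],[33,19],[43,0]]
[[3,15],[6,16],[19,0],[33,19],[43,0]]
[[3,15],[6,16],[19,0],[33,19],[43,8],[46,0]]
[[3,15],[6,16],[19,0],[33,19],[43,11],[46,0]]
[[3,15],[6,16],[19,0],[33,19],[43,11],[46,0]]
[[3,15],[6,16],[19,0],[31,3],[33,19],[43,11],[46,0]]
[[3,15],[6,16],[19,0],[31,3],[33,19],[43,11],[46,0]]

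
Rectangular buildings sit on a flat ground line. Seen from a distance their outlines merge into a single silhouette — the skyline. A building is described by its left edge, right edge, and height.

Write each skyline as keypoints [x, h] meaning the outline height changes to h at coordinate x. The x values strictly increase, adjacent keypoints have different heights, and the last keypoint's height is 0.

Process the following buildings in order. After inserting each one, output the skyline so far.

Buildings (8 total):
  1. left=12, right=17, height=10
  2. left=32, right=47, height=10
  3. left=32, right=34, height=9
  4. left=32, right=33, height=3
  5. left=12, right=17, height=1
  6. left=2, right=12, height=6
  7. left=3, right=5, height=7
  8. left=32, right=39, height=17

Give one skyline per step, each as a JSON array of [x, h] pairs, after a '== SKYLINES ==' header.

== SKYLINES ==
[[12,10],[17,0]]
[[12,10],[17,0],[32,10],[47,0]]
[[12,10],[17,0],[32,10],[47,0]]
[[12,10],[17,0],[32,10],[47,0]]
[[12,10],[17,0],[32,10],[47,0]]
[[2,6],[12,10],[17,0],[32,10],[47,0]]
[[2,6],[3,7],[5,6],[12,10],[17,0],[32,10],[47,0]]
[[2,6],[3,7],[5,6],[12,10],[17,0],[32,17],[39,10],[47,0]]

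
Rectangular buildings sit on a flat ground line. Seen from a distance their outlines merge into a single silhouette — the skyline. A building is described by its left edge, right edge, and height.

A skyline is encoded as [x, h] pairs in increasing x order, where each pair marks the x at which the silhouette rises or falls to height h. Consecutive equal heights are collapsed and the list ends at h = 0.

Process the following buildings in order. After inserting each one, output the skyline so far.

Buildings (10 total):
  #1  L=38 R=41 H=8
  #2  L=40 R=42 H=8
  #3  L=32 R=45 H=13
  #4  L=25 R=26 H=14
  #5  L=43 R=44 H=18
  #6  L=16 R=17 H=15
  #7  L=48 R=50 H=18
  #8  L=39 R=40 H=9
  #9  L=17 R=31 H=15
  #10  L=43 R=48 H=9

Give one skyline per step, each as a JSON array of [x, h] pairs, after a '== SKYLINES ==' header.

== SKYLINES ==
[[38,8],[41,0]]
[[38,8],[42,0]]
[[32,13],[45,0]]
[[25,14],[26,0],[32,13],[45,0]]
[[25,14],[26,0],[32,13],[43,18],[44,13],[45,0]]
[[16,15],[17,0],[25,14],[26,0],[32,13],[43,18],[44,13],[45,0]]
[[16,15],[17,0],[25,14],[26,0],[32,13],[43,18],[44,13],[45,0],[48,18],[50,0]]
[[16,15],[17,0],[25,14],[26,0],[32,13],[43,18],[44,13],[45,0],[48,18],[50,0]]
[[16,15],[31,0],[32,13],[43,18],[44,13],[45,0],[48,18],[50,0]]
[[16,15],[31,0],[32,13],[43,18],[44,13],[45,9],[48,18],[50,0]]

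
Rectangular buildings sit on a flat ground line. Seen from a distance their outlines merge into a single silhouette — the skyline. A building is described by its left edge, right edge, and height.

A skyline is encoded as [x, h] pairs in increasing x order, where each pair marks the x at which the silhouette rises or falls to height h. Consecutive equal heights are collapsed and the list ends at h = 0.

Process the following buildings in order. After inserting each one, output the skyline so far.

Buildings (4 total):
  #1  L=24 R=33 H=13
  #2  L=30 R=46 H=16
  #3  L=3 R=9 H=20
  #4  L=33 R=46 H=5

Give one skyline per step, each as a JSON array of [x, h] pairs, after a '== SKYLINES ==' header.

== SKYLINES ==
[[24,13],[33,0]]
[[24,13],[30,16],[46,0]]
[[3,20],[9,0],[24,13],[30,16],[46,0]]
[[3,20],[9,0],[24,13],[30,16],[46,0]]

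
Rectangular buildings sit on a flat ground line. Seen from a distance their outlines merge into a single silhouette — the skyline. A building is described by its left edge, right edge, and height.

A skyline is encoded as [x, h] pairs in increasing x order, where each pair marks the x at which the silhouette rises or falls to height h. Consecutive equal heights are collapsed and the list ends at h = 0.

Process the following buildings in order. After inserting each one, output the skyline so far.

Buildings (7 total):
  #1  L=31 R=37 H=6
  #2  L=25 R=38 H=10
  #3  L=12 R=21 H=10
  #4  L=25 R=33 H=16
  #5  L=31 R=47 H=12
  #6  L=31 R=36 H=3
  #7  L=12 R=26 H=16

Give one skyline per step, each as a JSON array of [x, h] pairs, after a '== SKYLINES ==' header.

== SKYLINES ==
[[31,6],[37,0]]
[[25,10],[38,0]]
[[12,10],[21,0],[25,10],[38,0]]
[[12,10],[21,0],[25,16],[33,10],[38,0]]
[[12,10],[21,0],[25,16],[33,12],[47,0]]
[[12,10],[21,0],[25,16],[33,12],[47,0]]
[[12,16],[33,12],[47,0]]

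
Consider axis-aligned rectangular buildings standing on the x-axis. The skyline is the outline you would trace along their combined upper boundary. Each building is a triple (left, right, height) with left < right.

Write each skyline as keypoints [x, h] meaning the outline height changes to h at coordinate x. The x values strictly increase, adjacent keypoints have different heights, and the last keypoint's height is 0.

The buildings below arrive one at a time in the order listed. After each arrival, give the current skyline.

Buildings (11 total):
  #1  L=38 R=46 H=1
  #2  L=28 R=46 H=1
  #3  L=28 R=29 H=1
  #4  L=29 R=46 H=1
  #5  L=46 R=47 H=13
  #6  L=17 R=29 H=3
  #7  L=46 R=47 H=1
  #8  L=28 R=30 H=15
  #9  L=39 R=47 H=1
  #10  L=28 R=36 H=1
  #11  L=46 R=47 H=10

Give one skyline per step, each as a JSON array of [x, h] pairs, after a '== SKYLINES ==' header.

== SKYLINES ==
[[38,1],[46,0]]
[[28,1],[46,0]]
[[28,1],[46,0]]
[[28,1],[46,0]]
[[28,1],[46,13],[47,0]]
[[17,3],[29,1],[46,13],[47,0]]
[[17,3],[29,1],[46,13],[47,0]]
[[17,3],[28,15],[30,1],[46,13],[47,0]]
[[17,3],[28,15],[30,1],[46,13],[47,0]]
[[17,3],[28,15],[30,1],[46,13],[47,0]]
[[17,3],[28,15],[30,1],[46,13],[47,0]]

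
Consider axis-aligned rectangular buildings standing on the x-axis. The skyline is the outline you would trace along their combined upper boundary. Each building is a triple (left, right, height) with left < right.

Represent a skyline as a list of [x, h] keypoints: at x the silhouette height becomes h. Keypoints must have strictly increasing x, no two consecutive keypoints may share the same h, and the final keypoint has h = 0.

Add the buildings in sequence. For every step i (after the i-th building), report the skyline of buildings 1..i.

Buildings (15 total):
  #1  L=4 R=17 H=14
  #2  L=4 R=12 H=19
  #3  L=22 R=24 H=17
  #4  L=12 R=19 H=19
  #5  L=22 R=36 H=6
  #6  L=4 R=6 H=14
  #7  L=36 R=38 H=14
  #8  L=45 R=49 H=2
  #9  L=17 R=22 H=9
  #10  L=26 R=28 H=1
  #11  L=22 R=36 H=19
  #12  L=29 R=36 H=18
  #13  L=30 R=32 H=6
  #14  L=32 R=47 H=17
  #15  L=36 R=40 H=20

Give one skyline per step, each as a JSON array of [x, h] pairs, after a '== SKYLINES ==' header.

== SKYLINES ==
[[4,14],[17,0]]
[[4,19],[12,14],[17,0]]
[[4,19],[12,14],[17,0],[22,17],[24,0]]
[[4,19],[19,0],[22,17],[24,0]]
[[4,19],[19,0],[22,17],[24,6],[36,0]]
[[4,19],[19,0],[22,17],[24,6],[36,0]]
[[4,19],[19,0],[22,17],[24,6],[36,14],[38,0]]
[[4,19],[19,0],[22,17],[24,6],[36,14],[38,0],[45,2],[49,0]]
[[4,19],[19,9],[22,17],[24,6],[36,14],[38,0],[45,2],[49,0]]
[[4,19],[19,9],[22,17],[24,6],[36,14],[38,0],[45,2],[49,0]]
[[4,19],[19,9],[22,19],[36,14],[38,0],[45,2],[49,0]]
[[4,19],[19,9],[22,19],[36,14],[38,0],[45,2],[49,0]]
[[4,19],[19,9],[22,19],[36,14],[38,0],[45,2],[49,0]]
[[4,19],[19,9],[22,19],[36,17],[47,2],[49,0]]
[[4,19],[19,9],[22,19],[36,20],[40,17],[47,2],[49,0]]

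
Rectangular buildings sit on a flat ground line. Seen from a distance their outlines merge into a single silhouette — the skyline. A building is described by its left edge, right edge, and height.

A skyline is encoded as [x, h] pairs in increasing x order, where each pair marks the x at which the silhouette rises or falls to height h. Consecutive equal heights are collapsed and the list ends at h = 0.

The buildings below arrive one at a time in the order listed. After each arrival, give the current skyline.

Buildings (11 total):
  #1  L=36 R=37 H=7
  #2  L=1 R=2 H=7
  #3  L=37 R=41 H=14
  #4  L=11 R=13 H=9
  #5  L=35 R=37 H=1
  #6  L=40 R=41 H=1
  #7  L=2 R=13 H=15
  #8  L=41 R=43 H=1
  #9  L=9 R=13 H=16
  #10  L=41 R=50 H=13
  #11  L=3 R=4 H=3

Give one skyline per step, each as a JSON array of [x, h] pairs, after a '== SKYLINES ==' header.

== SKYLINES ==
[[36,7],[37,0]]
[[1,7],[2,0],[36,7],[37,0]]
[[1,7],[2,0],[36,7],[37,14],[41,0]]
[[1,7],[2,0],[11,9],[13,0],[36,7],[37,14],[41,0]]
[[1,7],[2,0],[11,9],[13,0],[35,1],[36,7],[37,14],[41,0]]
[[1,7],[2,0],[11,9],[13,0],[35,1],[36,7],[37,14],[41,0]]
[[1,7],[2,15],[13,0],[35,1],[36,7],[37,14],[41,0]]
[[1,7],[2,15],[13,0],[35,1],[36,7],[37,14],[41,1],[43,0]]
[[1,7],[2,15],[9,16],[13,0],[35,1],[36,7],[37,14],[41,1],[43,0]]
[[1,7],[2,15],[9,16],[13,0],[35,1],[36,7],[37,14],[41,13],[50,0]]
[[1,7],[2,15],[9,16],[13,0],[35,1],[36,7],[37,14],[41,13],[50,0]]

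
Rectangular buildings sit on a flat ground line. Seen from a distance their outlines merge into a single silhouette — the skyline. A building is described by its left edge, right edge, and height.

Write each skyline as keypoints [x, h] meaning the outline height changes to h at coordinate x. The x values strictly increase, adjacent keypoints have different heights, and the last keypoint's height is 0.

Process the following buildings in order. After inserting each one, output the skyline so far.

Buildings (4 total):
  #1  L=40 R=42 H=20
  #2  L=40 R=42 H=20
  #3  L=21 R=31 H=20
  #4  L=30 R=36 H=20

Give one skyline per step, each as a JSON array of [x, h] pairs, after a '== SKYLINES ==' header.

== SKYLINES ==
[[40,20],[42,0]]
[[40,20],[42,0]]
[[21,20],[31,0],[40,20],[42,0]]
[[21,20],[36,0],[40,20],[42,0]]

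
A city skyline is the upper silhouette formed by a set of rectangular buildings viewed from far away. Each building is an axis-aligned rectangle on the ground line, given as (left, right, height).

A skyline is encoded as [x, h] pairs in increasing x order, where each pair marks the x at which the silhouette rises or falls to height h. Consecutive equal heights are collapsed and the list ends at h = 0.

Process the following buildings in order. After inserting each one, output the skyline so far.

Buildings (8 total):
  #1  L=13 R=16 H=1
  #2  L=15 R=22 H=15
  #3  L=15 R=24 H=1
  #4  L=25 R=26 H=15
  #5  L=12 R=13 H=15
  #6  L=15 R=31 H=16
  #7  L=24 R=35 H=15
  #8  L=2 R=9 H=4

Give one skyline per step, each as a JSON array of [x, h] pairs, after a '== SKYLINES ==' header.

== SKYLINES ==
[[13,1],[16,0]]
[[13,1],[15,15],[22,0]]
[[13,1],[15,15],[22,1],[24,0]]
[[13,1],[15,15],[22,1],[24,0],[25,15],[26,0]]
[[12,15],[13,1],[15,15],[22,1],[24,0],[25,15],[26,0]]
[[12,15],[13,1],[15,16],[31,0]]
[[12,15],[13,1],[15,16],[31,15],[35,0]]
[[2,4],[9,0],[12,15],[13,1],[15,16],[31,15],[35,0]]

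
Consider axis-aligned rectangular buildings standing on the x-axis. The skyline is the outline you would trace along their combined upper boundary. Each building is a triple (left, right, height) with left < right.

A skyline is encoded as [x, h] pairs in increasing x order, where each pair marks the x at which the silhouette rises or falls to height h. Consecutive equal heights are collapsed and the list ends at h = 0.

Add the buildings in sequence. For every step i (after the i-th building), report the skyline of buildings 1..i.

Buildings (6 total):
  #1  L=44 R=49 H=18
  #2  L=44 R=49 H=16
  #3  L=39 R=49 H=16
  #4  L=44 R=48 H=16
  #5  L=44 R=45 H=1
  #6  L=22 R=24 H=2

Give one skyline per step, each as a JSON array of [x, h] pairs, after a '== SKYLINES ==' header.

== SKYLINES ==
[[44,18],[49,0]]
[[44,18],[49,0]]
[[39,16],[44,18],[49,0]]
[[39,16],[44,18],[49,0]]
[[39,16],[44,18],[49,0]]
[[22,2],[24,0],[39,16],[44,18],[49,0]]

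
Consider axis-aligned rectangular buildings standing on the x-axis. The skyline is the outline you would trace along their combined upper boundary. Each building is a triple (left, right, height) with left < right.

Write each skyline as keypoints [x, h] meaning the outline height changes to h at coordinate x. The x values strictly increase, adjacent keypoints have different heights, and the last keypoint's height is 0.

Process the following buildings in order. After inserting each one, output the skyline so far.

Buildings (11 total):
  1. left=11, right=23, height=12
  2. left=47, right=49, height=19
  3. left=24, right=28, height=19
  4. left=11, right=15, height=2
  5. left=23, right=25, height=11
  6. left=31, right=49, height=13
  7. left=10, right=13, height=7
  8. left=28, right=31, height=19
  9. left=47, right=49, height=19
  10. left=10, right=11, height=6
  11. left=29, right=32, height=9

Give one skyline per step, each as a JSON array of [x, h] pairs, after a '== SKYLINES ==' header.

== SKYLINES ==
[[11,12],[23,0]]
[[11,12],[23,0],[47,19],[49,0]]
[[11,12],[23,0],[24,19],[28,0],[47,19],[49,0]]
[[11,12],[23,0],[24,19],[28,0],[47,19],[49,0]]
[[11,12],[23,11],[24,19],[28,0],[47,19],[49,0]]
[[11,12],[23,11],[24,19],[28,0],[31,13],[47,19],[49,0]]
[[10,7],[11,12],[23,11],[24,19],[28,0],[31,13],[47,19],[49,0]]
[[10,7],[11,12],[23,11],[24,19],[31,13],[47,19],[49,0]]
[[10,7],[11,12],[23,11],[24,19],[31,13],[47,19],[49,0]]
[[10,7],[11,12],[23,11],[24,19],[31,13],[47,19],[49,0]]
[[10,7],[11,12],[23,11],[24,19],[31,13],[47,19],[49,0]]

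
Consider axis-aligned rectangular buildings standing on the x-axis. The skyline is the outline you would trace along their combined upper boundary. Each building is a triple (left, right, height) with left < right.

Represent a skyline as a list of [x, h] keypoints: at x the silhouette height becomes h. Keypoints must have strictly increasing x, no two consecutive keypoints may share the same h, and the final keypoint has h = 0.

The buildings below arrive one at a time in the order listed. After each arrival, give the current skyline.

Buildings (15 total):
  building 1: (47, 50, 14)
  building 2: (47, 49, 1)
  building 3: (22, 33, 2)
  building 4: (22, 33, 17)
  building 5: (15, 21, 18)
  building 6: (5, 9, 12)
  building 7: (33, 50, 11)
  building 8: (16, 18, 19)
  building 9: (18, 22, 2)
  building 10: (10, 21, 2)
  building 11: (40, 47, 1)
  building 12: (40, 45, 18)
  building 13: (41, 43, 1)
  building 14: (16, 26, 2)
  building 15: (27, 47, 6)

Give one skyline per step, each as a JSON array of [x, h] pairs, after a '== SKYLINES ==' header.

== SKYLINES ==
[[47,14],[50,0]]
[[47,14],[50,0]]
[[22,2],[33,0],[47,14],[50,0]]
[[22,17],[33,0],[47,14],[50,0]]
[[15,18],[21,0],[22,17],[33,0],[47,14],[50,0]]
[[5,12],[9,0],[15,18],[21,0],[22,17],[33,0],[47,14],[50,0]]
[[5,12],[9,0],[15,18],[21,0],[22,17],[33,11],[47,14],[50,0]]
[[5,12],[9,0],[15,18],[16,19],[18,18],[21,0],[22,17],[33,11],[47,14],[50,0]]
[[5,12],[9,0],[15,18],[16,19],[18,18],[21,2],[22,17],[33,11],[47,14],[50,0]]
[[5,12],[9,0],[10,2],[15,18],[16,19],[18,18],[21,2],[22,17],[33,11],[47,14],[50,0]]
[[5,12],[9,0],[10,2],[15,18],[16,19],[18,18],[21,2],[22,17],[33,11],[47,14],[50,0]]
[[5,12],[9,0],[10,2],[15,18],[16,19],[18,18],[21,2],[22,17],[33,11],[40,18],[45,11],[47,14],[50,0]]
[[5,12],[9,0],[10,2],[15,18],[16,19],[18,18],[21,2],[22,17],[33,11],[40,18],[45,11],[47,14],[50,0]]
[[5,12],[9,0],[10,2],[15,18],[16,19],[18,18],[21,2],[22,17],[33,11],[40,18],[45,11],[47,14],[50,0]]
[[5,12],[9,0],[10,2],[15,18],[16,19],[18,18],[21,2],[22,17],[33,11],[40,18],[45,11],[47,14],[50,0]]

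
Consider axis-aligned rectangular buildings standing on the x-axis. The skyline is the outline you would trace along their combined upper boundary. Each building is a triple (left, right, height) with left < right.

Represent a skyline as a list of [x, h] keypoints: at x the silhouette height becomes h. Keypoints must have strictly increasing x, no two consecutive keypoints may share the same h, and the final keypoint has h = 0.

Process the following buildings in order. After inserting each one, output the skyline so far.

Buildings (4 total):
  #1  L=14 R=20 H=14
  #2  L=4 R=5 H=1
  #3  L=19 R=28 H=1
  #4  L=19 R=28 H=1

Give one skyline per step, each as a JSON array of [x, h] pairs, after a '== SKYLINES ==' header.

== SKYLINES ==
[[14,14],[20,0]]
[[4,1],[5,0],[14,14],[20,0]]
[[4,1],[5,0],[14,14],[20,1],[28,0]]
[[4,1],[5,0],[14,14],[20,1],[28,0]]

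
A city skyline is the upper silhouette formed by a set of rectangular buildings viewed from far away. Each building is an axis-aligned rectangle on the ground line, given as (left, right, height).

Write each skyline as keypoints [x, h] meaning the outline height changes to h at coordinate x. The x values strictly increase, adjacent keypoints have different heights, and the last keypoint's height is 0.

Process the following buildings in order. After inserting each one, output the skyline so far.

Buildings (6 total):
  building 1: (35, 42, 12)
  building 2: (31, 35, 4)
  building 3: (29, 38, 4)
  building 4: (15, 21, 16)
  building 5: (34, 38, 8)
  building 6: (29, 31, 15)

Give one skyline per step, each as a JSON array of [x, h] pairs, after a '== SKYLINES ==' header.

== SKYLINES ==
[[35,12],[42,0]]
[[31,4],[35,12],[42,0]]
[[29,4],[35,12],[42,0]]
[[15,16],[21,0],[29,4],[35,12],[42,0]]
[[15,16],[21,0],[29,4],[34,8],[35,12],[42,0]]
[[15,16],[21,0],[29,15],[31,4],[34,8],[35,12],[42,0]]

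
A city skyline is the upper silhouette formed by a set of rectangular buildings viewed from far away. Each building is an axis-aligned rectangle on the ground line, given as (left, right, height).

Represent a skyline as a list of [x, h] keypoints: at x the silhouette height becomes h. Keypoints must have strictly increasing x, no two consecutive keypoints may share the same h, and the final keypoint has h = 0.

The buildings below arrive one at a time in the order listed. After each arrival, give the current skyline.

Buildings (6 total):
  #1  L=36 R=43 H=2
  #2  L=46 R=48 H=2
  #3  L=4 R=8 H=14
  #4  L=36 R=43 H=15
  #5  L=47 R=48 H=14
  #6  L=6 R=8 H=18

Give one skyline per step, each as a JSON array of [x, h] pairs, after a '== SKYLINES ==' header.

== SKYLINES ==
[[36,2],[43,0]]
[[36,2],[43,0],[46,2],[48,0]]
[[4,14],[8,0],[36,2],[43,0],[46,2],[48,0]]
[[4,14],[8,0],[36,15],[43,0],[46,2],[48,0]]
[[4,14],[8,0],[36,15],[43,0],[46,2],[47,14],[48,0]]
[[4,14],[6,18],[8,0],[36,15],[43,0],[46,2],[47,14],[48,0]]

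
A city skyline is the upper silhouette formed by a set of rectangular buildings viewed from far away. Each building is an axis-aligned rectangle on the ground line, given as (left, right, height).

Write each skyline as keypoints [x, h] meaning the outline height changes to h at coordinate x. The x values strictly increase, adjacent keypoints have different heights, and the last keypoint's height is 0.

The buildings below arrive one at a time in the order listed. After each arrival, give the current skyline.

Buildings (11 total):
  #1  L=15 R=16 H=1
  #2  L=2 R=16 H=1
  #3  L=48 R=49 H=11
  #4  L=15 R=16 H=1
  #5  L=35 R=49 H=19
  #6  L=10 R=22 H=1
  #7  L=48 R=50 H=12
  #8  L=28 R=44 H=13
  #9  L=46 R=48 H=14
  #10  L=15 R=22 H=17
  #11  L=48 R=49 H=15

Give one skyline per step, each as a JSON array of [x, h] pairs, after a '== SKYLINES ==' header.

== SKYLINES ==
[[15,1],[16,0]]
[[2,1],[16,0]]
[[2,1],[16,0],[48,11],[49,0]]
[[2,1],[16,0],[48,11],[49,0]]
[[2,1],[16,0],[35,19],[49,0]]
[[2,1],[22,0],[35,19],[49,0]]
[[2,1],[22,0],[35,19],[49,12],[50,0]]
[[2,1],[22,0],[28,13],[35,19],[49,12],[50,0]]
[[2,1],[22,0],[28,13],[35,19],[49,12],[50,0]]
[[2,1],[15,17],[22,0],[28,13],[35,19],[49,12],[50,0]]
[[2,1],[15,17],[22,0],[28,13],[35,19],[49,12],[50,0]]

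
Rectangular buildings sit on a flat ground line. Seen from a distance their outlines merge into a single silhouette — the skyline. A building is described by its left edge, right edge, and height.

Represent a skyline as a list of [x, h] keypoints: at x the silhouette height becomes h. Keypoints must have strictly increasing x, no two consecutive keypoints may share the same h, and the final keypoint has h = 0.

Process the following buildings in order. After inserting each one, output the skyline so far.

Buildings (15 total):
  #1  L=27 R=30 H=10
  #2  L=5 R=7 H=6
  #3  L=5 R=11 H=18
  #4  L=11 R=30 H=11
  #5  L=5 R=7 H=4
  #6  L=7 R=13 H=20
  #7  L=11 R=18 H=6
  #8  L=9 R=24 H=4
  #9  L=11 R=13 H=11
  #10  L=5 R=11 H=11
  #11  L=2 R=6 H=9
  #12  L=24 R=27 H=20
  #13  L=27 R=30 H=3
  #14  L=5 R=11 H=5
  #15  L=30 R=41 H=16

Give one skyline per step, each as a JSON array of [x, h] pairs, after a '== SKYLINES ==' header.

== SKYLINES ==
[[27,10],[30,0]]
[[5,6],[7,0],[27,10],[30,0]]
[[5,18],[11,0],[27,10],[30,0]]
[[5,18],[11,11],[30,0]]
[[5,18],[11,11],[30,0]]
[[5,18],[7,20],[13,11],[30,0]]
[[5,18],[7,20],[13,11],[30,0]]
[[5,18],[7,20],[13,11],[30,0]]
[[5,18],[7,20],[13,11],[30,0]]
[[5,18],[7,20],[13,11],[30,0]]
[[2,9],[5,18],[7,20],[13,11],[30,0]]
[[2,9],[5,18],[7,20],[13,11],[24,20],[27,11],[30,0]]
[[2,9],[5,18],[7,20],[13,11],[24,20],[27,11],[30,0]]
[[2,9],[5,18],[7,20],[13,11],[24,20],[27,11],[30,0]]
[[2,9],[5,18],[7,20],[13,11],[24,20],[27,11],[30,16],[41,0]]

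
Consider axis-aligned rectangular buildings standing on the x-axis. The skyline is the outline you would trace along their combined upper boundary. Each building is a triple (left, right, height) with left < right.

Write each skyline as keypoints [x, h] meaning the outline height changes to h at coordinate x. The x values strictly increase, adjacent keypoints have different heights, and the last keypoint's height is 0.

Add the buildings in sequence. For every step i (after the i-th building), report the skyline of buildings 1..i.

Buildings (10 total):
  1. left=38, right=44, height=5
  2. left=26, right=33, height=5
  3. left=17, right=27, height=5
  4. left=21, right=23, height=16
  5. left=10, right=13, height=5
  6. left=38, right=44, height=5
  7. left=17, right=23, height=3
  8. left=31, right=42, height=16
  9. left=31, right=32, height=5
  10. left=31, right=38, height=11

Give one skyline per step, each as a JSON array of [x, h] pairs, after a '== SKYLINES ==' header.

== SKYLINES ==
[[38,5],[44,0]]
[[26,5],[33,0],[38,5],[44,0]]
[[17,5],[33,0],[38,5],[44,0]]
[[17,5],[21,16],[23,5],[33,0],[38,5],[44,0]]
[[10,5],[13,0],[17,5],[21,16],[23,5],[33,0],[38,5],[44,0]]
[[10,5],[13,0],[17,5],[21,16],[23,5],[33,0],[38,5],[44,0]]
[[10,5],[13,0],[17,5],[21,16],[23,5],[33,0],[38,5],[44,0]]
[[10,5],[13,0],[17,5],[21,16],[23,5],[31,16],[42,5],[44,0]]
[[10,5],[13,0],[17,5],[21,16],[23,5],[31,16],[42,5],[44,0]]
[[10,5],[13,0],[17,5],[21,16],[23,5],[31,16],[42,5],[44,0]]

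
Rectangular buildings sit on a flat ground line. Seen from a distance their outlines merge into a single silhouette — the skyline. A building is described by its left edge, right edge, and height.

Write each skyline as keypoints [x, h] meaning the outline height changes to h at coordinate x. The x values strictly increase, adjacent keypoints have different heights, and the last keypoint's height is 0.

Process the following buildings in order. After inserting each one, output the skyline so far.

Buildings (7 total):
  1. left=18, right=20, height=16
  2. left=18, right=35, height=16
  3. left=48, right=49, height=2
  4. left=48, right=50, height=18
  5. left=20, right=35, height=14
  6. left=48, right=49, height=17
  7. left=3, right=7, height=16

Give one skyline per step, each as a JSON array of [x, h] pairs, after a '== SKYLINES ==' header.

== SKYLINES ==
[[18,16],[20,0]]
[[18,16],[35,0]]
[[18,16],[35,0],[48,2],[49,0]]
[[18,16],[35,0],[48,18],[50,0]]
[[18,16],[35,0],[48,18],[50,0]]
[[18,16],[35,0],[48,18],[50,0]]
[[3,16],[7,0],[18,16],[35,0],[48,18],[50,0]]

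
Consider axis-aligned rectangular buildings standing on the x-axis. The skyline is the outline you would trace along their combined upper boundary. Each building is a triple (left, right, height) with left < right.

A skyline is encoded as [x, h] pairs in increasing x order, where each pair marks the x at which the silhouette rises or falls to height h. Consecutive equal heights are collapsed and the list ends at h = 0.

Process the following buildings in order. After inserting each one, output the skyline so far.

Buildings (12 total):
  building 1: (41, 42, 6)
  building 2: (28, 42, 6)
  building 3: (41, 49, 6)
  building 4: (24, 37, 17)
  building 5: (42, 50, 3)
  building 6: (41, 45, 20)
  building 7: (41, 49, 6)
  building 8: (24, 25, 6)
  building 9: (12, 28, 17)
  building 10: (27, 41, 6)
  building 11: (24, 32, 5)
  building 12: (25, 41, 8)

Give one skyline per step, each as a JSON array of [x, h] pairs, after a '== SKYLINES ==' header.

== SKYLINES ==
[[41,6],[42,0]]
[[28,6],[42,0]]
[[28,6],[49,0]]
[[24,17],[37,6],[49,0]]
[[24,17],[37,6],[49,3],[50,0]]
[[24,17],[37,6],[41,20],[45,6],[49,3],[50,0]]
[[24,17],[37,6],[41,20],[45,6],[49,3],[50,0]]
[[24,17],[37,6],[41,20],[45,6],[49,3],[50,0]]
[[12,17],[37,6],[41,20],[45,6],[49,3],[50,0]]
[[12,17],[37,6],[41,20],[45,6],[49,3],[50,0]]
[[12,17],[37,6],[41,20],[45,6],[49,3],[50,0]]
[[12,17],[37,8],[41,20],[45,6],[49,3],[50,0]]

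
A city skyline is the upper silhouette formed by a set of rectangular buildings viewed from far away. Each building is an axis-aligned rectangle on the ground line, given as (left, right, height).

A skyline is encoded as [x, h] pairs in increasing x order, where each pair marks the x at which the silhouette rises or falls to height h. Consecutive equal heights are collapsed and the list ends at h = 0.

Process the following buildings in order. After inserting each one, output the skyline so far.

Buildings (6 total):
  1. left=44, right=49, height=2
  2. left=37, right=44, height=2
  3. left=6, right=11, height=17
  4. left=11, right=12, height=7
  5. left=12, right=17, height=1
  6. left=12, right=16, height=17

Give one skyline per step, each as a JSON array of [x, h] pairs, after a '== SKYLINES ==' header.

== SKYLINES ==
[[44,2],[49,0]]
[[37,2],[49,0]]
[[6,17],[11,0],[37,2],[49,0]]
[[6,17],[11,7],[12,0],[37,2],[49,0]]
[[6,17],[11,7],[12,1],[17,0],[37,2],[49,0]]
[[6,17],[11,7],[12,17],[16,1],[17,0],[37,2],[49,0]]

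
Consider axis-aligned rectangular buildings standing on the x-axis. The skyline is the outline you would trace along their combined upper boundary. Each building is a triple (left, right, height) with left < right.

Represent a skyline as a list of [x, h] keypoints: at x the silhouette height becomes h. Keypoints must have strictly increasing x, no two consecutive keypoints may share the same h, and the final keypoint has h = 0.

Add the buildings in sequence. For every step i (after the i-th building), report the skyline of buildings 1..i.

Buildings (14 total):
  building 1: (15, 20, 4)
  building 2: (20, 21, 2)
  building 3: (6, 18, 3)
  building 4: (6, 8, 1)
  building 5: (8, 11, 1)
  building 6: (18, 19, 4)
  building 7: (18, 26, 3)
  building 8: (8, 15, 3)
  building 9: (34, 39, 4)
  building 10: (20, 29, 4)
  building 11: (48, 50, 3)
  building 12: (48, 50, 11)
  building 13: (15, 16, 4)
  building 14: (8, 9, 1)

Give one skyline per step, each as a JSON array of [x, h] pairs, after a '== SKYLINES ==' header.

== SKYLINES ==
[[15,4],[20,0]]
[[15,4],[20,2],[21,0]]
[[6,3],[15,4],[20,2],[21,0]]
[[6,3],[15,4],[20,2],[21,0]]
[[6,3],[15,4],[20,2],[21,0]]
[[6,3],[15,4],[20,2],[21,0]]
[[6,3],[15,4],[20,3],[26,0]]
[[6,3],[15,4],[20,3],[26,0]]
[[6,3],[15,4],[20,3],[26,0],[34,4],[39,0]]
[[6,3],[15,4],[29,0],[34,4],[39,0]]
[[6,3],[15,4],[29,0],[34,4],[39,0],[48,3],[50,0]]
[[6,3],[15,4],[29,0],[34,4],[39,0],[48,11],[50,0]]
[[6,3],[15,4],[29,0],[34,4],[39,0],[48,11],[50,0]]
[[6,3],[15,4],[29,0],[34,4],[39,0],[48,11],[50,0]]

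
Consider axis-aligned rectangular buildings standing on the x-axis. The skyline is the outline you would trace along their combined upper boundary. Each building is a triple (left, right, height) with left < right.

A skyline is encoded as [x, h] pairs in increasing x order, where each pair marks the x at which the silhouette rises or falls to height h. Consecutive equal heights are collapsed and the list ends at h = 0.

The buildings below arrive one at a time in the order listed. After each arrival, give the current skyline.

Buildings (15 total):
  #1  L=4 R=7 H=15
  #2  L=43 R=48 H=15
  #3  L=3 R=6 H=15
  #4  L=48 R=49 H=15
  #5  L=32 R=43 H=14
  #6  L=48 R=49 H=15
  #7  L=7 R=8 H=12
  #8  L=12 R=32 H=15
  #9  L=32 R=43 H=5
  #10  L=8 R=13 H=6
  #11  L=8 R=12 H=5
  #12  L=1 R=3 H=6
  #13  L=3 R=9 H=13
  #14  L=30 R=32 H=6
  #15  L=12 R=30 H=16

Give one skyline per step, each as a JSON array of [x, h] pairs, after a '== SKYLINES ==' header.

== SKYLINES ==
[[4,15],[7,0]]
[[4,15],[7,0],[43,15],[48,0]]
[[3,15],[7,0],[43,15],[48,0]]
[[3,15],[7,0],[43,15],[49,0]]
[[3,15],[7,0],[32,14],[43,15],[49,0]]
[[3,15],[7,0],[32,14],[43,15],[49,0]]
[[3,15],[7,12],[8,0],[32,14],[43,15],[49,0]]
[[3,15],[7,12],[8,0],[12,15],[32,14],[43,15],[49,0]]
[[3,15],[7,12],[8,0],[12,15],[32,14],[43,15],[49,0]]
[[3,15],[7,12],[8,6],[12,15],[32,14],[43,15],[49,0]]
[[3,15],[7,12],[8,6],[12,15],[32,14],[43,15],[49,0]]
[[1,6],[3,15],[7,12],[8,6],[12,15],[32,14],[43,15],[49,0]]
[[1,6],[3,15],[7,13],[9,6],[12,15],[32,14],[43,15],[49,0]]
[[1,6],[3,15],[7,13],[9,6],[12,15],[32,14],[43,15],[49,0]]
[[1,6],[3,15],[7,13],[9,6],[12,16],[30,15],[32,14],[43,15],[49,0]]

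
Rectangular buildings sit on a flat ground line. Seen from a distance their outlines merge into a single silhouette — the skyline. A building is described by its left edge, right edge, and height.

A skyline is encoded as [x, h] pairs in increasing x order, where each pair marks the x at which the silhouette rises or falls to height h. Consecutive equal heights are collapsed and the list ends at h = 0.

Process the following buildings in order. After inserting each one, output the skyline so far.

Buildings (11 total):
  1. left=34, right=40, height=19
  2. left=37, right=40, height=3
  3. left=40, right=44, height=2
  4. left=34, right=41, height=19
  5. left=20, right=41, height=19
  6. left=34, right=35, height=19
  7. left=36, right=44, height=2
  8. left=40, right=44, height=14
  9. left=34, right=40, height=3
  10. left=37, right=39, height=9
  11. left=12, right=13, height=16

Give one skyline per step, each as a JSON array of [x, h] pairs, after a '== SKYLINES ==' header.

== SKYLINES ==
[[34,19],[40,0]]
[[34,19],[40,0]]
[[34,19],[40,2],[44,0]]
[[34,19],[41,2],[44,0]]
[[20,19],[41,2],[44,0]]
[[20,19],[41,2],[44,0]]
[[20,19],[41,2],[44,0]]
[[20,19],[41,14],[44,0]]
[[20,19],[41,14],[44,0]]
[[20,19],[41,14],[44,0]]
[[12,16],[13,0],[20,19],[41,14],[44,0]]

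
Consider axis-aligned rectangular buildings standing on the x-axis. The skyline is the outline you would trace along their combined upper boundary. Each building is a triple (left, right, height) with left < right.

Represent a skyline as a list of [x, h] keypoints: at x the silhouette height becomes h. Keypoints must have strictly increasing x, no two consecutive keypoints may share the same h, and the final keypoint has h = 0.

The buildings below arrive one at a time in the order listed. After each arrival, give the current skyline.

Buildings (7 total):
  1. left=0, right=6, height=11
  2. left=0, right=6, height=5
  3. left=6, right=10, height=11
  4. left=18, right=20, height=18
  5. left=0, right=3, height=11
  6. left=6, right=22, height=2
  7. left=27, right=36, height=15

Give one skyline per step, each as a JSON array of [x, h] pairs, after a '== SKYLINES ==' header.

== SKYLINES ==
[[0,11],[6,0]]
[[0,11],[6,0]]
[[0,11],[10,0]]
[[0,11],[10,0],[18,18],[20,0]]
[[0,11],[10,0],[18,18],[20,0]]
[[0,11],[10,2],[18,18],[20,2],[22,0]]
[[0,11],[10,2],[18,18],[20,2],[22,0],[27,15],[36,0]]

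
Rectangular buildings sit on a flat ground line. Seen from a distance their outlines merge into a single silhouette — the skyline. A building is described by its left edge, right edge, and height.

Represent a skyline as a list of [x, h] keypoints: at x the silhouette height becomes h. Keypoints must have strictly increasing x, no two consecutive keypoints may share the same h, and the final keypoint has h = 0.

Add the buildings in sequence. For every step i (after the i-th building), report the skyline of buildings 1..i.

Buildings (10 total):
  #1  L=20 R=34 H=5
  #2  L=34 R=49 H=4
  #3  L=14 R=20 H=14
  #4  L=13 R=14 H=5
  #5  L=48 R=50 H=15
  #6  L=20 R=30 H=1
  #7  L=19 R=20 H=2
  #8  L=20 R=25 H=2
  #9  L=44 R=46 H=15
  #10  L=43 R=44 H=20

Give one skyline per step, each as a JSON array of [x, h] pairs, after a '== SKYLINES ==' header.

== SKYLINES ==
[[20,5],[34,0]]
[[20,5],[34,4],[49,0]]
[[14,14],[20,5],[34,4],[49,0]]
[[13,5],[14,14],[20,5],[34,4],[49,0]]
[[13,5],[14,14],[20,5],[34,4],[48,15],[50,0]]
[[13,5],[14,14],[20,5],[34,4],[48,15],[50,0]]
[[13,5],[14,14],[20,5],[34,4],[48,15],[50,0]]
[[13,5],[14,14],[20,5],[34,4],[48,15],[50,0]]
[[13,5],[14,14],[20,5],[34,4],[44,15],[46,4],[48,15],[50,0]]
[[13,5],[14,14],[20,5],[34,4],[43,20],[44,15],[46,4],[48,15],[50,0]]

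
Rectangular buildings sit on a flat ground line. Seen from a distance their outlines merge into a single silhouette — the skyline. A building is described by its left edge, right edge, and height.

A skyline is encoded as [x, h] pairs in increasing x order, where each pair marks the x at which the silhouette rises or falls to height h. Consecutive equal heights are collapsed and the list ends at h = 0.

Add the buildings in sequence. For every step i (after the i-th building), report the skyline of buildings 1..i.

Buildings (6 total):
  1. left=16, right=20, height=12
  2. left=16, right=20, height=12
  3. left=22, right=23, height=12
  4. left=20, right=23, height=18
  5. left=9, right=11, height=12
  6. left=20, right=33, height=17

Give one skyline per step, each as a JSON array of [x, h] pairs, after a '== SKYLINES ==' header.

== SKYLINES ==
[[16,12],[20,0]]
[[16,12],[20,0]]
[[16,12],[20,0],[22,12],[23,0]]
[[16,12],[20,18],[23,0]]
[[9,12],[11,0],[16,12],[20,18],[23,0]]
[[9,12],[11,0],[16,12],[20,18],[23,17],[33,0]]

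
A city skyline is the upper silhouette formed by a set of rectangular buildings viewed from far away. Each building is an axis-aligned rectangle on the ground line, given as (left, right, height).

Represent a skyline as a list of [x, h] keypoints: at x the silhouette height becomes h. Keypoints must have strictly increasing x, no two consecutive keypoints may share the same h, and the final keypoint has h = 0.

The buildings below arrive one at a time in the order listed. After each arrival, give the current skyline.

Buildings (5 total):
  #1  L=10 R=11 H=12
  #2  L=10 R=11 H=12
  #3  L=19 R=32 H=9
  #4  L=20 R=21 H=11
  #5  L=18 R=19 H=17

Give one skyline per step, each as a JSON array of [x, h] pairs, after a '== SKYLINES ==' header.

== SKYLINES ==
[[10,12],[11,0]]
[[10,12],[11,0]]
[[10,12],[11,0],[19,9],[32,0]]
[[10,12],[11,0],[19,9],[20,11],[21,9],[32,0]]
[[10,12],[11,0],[18,17],[19,9],[20,11],[21,9],[32,0]]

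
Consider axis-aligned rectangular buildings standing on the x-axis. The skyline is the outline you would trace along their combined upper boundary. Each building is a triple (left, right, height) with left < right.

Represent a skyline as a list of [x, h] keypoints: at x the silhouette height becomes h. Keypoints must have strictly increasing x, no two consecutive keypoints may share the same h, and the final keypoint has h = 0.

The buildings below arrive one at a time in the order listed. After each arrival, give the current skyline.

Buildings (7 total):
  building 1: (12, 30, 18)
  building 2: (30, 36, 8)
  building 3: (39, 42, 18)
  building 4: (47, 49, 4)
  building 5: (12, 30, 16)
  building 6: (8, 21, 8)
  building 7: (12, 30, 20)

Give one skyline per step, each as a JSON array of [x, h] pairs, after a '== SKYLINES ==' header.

== SKYLINES ==
[[12,18],[30,0]]
[[12,18],[30,8],[36,0]]
[[12,18],[30,8],[36,0],[39,18],[42,0]]
[[12,18],[30,8],[36,0],[39,18],[42,0],[47,4],[49,0]]
[[12,18],[30,8],[36,0],[39,18],[42,0],[47,4],[49,0]]
[[8,8],[12,18],[30,8],[36,0],[39,18],[42,0],[47,4],[49,0]]
[[8,8],[12,20],[30,8],[36,0],[39,18],[42,0],[47,4],[49,0]]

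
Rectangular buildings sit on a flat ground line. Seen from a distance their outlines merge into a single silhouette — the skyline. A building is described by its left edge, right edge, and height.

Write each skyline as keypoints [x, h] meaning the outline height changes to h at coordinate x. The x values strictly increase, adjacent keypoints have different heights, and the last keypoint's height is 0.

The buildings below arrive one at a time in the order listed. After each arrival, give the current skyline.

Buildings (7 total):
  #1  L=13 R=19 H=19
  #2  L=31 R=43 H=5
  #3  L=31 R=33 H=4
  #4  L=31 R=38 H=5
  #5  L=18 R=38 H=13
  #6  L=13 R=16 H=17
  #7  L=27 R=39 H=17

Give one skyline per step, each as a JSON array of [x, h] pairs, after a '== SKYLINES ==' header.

== SKYLINES ==
[[13,19],[19,0]]
[[13,19],[19,0],[31,5],[43,0]]
[[13,19],[19,0],[31,5],[43,0]]
[[13,19],[19,0],[31,5],[43,0]]
[[13,19],[19,13],[38,5],[43,0]]
[[13,19],[19,13],[38,5],[43,0]]
[[13,19],[19,13],[27,17],[39,5],[43,0]]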